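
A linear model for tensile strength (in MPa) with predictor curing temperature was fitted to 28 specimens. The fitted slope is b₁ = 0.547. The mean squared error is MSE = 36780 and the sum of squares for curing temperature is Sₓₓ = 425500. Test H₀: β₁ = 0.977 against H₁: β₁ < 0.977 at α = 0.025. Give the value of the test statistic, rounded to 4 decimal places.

SE(b₁) = √(MSE/Sₓₓ) = √(36780/425500) = 0.294006.
t = (0.547 − 0.977) / 0.294006 = -1.4626.
df = n − 2 = 26.
One-sided p ≈ 0.0778, which is ≥ 0.025, so fail to reject H₀.
The data do not give significant evidence that the true slope on curing temperature is below 0.977 MPa per unit.

t = -1.4626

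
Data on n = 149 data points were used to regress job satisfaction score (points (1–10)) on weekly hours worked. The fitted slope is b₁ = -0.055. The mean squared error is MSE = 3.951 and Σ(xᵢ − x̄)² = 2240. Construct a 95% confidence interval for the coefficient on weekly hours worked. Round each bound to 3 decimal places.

(-0.138, 0.028)

SE(b₁) = √(MSE/Sₓₓ) = √(3.951/2240) = 0.0419981.
df = n − 2 = 147.
t* = t_{0.025, 147} = 1.976233.
Margin = t* × SE = 1.976233 × 0.0419981 = 0.08300.
CI: -0.055 ± 0.08300 → (-0.138, 0.028).
With 95% confidence, each one-unit increase in weekly hours worked is associated with a change of between -0.138 and 0.028 points (1–10) in job satisfaction score.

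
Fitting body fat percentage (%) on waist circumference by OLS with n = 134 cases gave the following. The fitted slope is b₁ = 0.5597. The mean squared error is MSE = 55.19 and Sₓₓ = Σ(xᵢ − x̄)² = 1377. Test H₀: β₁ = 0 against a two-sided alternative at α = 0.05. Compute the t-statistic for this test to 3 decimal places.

SE(b₁) = √(MSE/Sₓₓ) = √(55.19/1377) = 0.2002.
t = 0.5597 / 0.2002 = 2.796.
df = n − 2 = 132.
Two-sided p ≈ 0.0060, which is < 0.05, so reject H₀.
There is evidence that waist circumference is associated with body fat percentage.

t = 2.796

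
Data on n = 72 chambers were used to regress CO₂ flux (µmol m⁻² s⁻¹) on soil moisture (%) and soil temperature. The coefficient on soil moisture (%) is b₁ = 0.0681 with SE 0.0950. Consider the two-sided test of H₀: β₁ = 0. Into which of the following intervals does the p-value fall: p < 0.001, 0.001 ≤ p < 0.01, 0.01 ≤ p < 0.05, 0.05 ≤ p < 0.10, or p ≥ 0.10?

t = 0.0681 / 0.0950 = 0.717.
df = n − k − 1 = 72 − 2 − 1 = 69.
Two-sided p = 2·P(T_{69} > |t|) ≈ 0.4759.
So p ≥ 0.10.

p ≥ 0.10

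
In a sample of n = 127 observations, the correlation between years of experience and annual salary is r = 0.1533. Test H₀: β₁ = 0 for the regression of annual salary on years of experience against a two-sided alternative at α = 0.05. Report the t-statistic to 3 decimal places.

t = 1.734

t = r·√(n − 2)/√(1 − r²) = 0.1533·√125/√0.976499 = 1.734.
df = n − 2 = 125.
Two-sided p ≈ 0.0853, which is ≥ 0.05, so fail to reject H₀.
The data do not give significant evidence of a linear association between years of experience and annual salary.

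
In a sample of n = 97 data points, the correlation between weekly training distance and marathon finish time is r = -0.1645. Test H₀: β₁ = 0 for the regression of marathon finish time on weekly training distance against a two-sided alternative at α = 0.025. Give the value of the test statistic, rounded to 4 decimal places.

t = r·√(n − 2)/√(1 − r²) = -0.1645·√95/√0.97294 = -1.6255.
df = n − 2 = 95.
Two-sided p ≈ 0.1074, which is ≥ 0.025, so fail to reject H₀.
The data do not give significant evidence of a linear association between weekly training distance and marathon finish time.

t = -1.6255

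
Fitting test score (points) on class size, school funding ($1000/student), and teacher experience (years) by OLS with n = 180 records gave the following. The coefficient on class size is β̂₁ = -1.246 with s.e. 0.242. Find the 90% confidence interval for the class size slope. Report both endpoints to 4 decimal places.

(-1.6462, -0.8458)

df = n − k − 1 = 180 − 3 − 1 = 176.
t* = t_{0.05, 176} = 1.653557.
Margin = t* × SE = 1.653557 × 0.242 = 0.400161.
CI: -1.246 ± 0.400161 → (-1.6462, -0.8458).
With 90% confidence, each one-unit increase in class size is associated with a change of between -1.6462 and -0.8458 points in test score, holding the other predictors fixed.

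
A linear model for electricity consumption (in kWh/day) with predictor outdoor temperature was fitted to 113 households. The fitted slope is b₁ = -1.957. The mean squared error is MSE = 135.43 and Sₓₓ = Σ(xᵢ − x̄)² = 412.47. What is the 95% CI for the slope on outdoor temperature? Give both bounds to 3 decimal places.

(-3.092, -0.822)

SE(b₁) = √(MSE/Sₓₓ) = √(135.43/412.47) = 0.573009.
df = n − 2 = 111.
t* = t_{0.025, 111} = 1.981567.
Margin = t* × SE = 1.981567 × 0.573009 = 1.13546.
CI: -1.957 ± 1.13546 → (-3.092, -0.822).
With 95% confidence, each one-unit increase in outdoor temperature is associated with a change of between -3.092 and -0.822 kWh/day in electricity consumption.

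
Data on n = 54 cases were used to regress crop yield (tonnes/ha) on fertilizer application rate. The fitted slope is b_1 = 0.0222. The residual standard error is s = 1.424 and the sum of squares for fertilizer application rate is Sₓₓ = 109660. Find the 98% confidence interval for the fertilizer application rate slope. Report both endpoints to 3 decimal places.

(0.012, 0.033)

SE(b_1) = s/√Sₓₓ = 1.424/√109660 = 0.00430017.
df = n − 2 = 52.
t* = t_{0.01, 52} = 2.400225.
Margin = t* × SE = 2.400225 × 0.00430017 = 0.01032.
CI: 0.0222 ± 0.01032 → (0.012, 0.033).
With 98% confidence, each one-unit increase in fertilizer application rate is associated with a change of between 0.012 and 0.033 tonnes/ha in crop yield.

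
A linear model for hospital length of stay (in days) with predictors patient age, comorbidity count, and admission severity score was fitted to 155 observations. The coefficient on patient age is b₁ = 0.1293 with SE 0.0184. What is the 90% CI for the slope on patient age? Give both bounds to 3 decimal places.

(0.099, 0.160)

df = n − k − 1 = 155 − 3 − 1 = 151.
t* = t_{0.05, 151} = 1.655007.
Margin = t* × SE = 1.655007 × 0.0184 = 0.03045.
CI: 0.1293 ± 0.03045 → (0.099, 0.160).
With 90% confidence, each one-unit increase in patient age is associated with a change of between 0.099 and 0.160 days in hospital length of stay, holding the other predictors fixed.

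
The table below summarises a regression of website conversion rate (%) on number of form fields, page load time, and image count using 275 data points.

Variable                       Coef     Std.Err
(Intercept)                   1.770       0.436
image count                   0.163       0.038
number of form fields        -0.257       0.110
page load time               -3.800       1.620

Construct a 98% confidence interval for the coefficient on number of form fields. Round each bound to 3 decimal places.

(-0.514, 0.000)

Read off: b = -0.257, SE = 0.110 for number of form fields.
df = n − k − 1 = 275 − 3 − 1 = 271.
t* = t_{0.01, 271} = 2.340187.
Margin = t* × SE = 2.340187 × 0.110 = 0.25742.
CI: -0.257 ± 0.25742 → (-0.514, 0.000).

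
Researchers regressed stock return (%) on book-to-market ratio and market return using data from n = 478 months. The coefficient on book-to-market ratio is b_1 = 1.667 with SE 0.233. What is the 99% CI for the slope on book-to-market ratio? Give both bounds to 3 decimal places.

df = n − k − 1 = 478 − 2 − 1 = 475.
t* = t_{0.005, 475} = 2.586219.
Margin = t* × SE = 2.586219 × 0.233 = 0.60259.
CI: 1.667 ± 0.60259 → (1.064, 2.270).
With 99% confidence, each one-unit increase in book-to-market ratio is associated with a change of between 1.064 and 2.270 % in stock return, holding the other predictors fixed.

(1.064, 2.270)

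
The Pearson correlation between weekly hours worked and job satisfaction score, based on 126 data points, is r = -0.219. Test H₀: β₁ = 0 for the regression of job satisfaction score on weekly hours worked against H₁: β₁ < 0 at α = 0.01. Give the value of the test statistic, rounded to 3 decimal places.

t = r·√(n − 2)/√(1 − r²) = -0.219·√124/√0.952039 = -2.499.
df = n − 2 = 124.
One-sided p ≈ 0.0069, which is < 0.01, so reject H₀.
There is evidence of a linear association between weekly hours worked and job satisfaction score.

t = -2.499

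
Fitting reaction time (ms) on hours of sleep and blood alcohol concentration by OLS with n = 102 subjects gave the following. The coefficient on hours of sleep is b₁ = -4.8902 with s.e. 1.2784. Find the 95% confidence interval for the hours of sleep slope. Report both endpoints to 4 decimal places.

(-7.4268, -2.3536)

df = n − k − 1 = 102 − 2 − 1 = 99.
t* = t_{0.025, 99} = 1.984217.
Margin = t* × SE = 1.984217 × 1.2784 = 2.536623.
CI: -4.8902 ± 2.536623 → (-7.4268, -2.3536).
With 95% confidence, each one-unit increase in hours of sleep is associated with a change of between -7.4268 and -2.3536 ms in reaction time, holding the other predictors fixed.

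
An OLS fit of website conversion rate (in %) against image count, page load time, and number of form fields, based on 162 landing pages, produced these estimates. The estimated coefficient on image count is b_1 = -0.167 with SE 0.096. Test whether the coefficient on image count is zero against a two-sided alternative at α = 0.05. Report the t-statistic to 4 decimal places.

H₀: β₁ = 0 vs H₁: β₁ ≠ 0.
t = (b_1 − β₁⁰)/SE = -0.167 / 0.096 = -1.7396.
df = n − k − 1 = 162 − 3 − 1 = 158.
Two-sided p ≈ 0.0839, which is ≥ 0.05, so fail to reject H₀.
The data do not give significant evidence of an association between image count and website conversion rate, after adjusting for the other predictors.

t = -1.7396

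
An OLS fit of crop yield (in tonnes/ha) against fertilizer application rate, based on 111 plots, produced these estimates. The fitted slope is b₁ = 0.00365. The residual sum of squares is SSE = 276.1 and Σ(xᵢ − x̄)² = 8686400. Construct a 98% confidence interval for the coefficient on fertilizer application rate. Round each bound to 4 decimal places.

MSE = SSE/(n − 2) = 276.1/109 = 2.53303.
SE(b₁) = √(MSE/Sₓₓ) = √(2.53303/8686400) = 0.000540008.
df = n − 2 = 109.
t* = t_{0.01, 109} = 2.361046.
Margin = t* × SE = 2.361046 × 0.000540008 = 0.001275.
CI: 0.00365 ± 0.001275 → (0.0024, 0.0049).
With 98% confidence, each one-unit increase in fertilizer application rate is associated with a change of between 0.0024 and 0.0049 tonnes/ha in crop yield.

(0.0024, 0.0049)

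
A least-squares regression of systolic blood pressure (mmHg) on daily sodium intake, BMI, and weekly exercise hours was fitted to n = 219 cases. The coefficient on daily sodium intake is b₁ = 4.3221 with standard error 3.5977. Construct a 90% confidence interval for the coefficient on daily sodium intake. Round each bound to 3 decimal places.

df = n − k − 1 = 219 − 3 − 1 = 215.
t* = t_{0.05, 215} = 1.651972.
Margin = t* × SE = 1.651972 × 3.5977 = 5.94330.
CI: 4.3221 ± 5.94330 → (-1.621, 10.265).
With 90% confidence, each one-unit increase in daily sodium intake is associated with a change of between -1.621 and 10.265 mmHg in systolic blood pressure, holding the other predictors fixed.

(-1.621, 10.265)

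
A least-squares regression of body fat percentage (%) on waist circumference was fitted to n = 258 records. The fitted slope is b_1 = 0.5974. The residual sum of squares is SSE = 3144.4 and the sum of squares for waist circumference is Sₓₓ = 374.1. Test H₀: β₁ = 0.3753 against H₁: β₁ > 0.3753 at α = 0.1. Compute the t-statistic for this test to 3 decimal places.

t = 1.226

MSE = SSE/(n − 2) = 3144.4/256 = 12.2828.
SE(b_1) = √(MSE/Sₓₓ) = √(12.2828/374.1) = 0.181199.
t = (0.5974 − 0.3753) / 0.181199 = 1.226.
df = n − 2 = 256.
One-sided p ≈ 0.1107, which is ≥ 0.1, so fail to reject H₀.
The data do not give significant evidence that the true slope on waist circumference exceeds 0.3753 % per unit.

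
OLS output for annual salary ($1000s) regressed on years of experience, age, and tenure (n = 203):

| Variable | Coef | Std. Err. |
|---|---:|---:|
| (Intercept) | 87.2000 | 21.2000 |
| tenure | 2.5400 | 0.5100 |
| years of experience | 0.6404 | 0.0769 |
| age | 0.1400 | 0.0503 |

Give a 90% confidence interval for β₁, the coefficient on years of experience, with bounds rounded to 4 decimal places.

Read off: b = 0.6404, SE = 0.0769 for years of experience.
df = n − k − 1 = 203 − 3 − 1 = 199.
t* = t_{0.05, 199} = 1.652547.
Margin = t* × SE = 1.652547 × 0.0769 = 0.127081.
CI: 0.6404 ± 0.127081 → (0.5133, 0.7675).

(0.5133, 0.7675)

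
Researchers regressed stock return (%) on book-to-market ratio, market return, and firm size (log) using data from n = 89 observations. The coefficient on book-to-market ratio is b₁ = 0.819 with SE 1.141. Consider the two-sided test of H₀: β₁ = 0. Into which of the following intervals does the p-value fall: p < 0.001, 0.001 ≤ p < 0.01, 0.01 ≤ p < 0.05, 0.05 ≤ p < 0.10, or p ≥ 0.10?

t = 0.819 / 1.141 = 0.718.
df = n − k − 1 = 89 − 3 − 1 = 85.
Two-sided p = 2·P(T_{85} > |t|) ≈ 0.4749.
So p ≥ 0.10.

p ≥ 0.10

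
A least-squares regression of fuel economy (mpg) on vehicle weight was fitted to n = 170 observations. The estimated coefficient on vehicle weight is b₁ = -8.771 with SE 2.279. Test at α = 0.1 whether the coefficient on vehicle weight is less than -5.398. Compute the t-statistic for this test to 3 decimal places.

t = -1.480

H₀: β₁ = -5.398 vs H₁: β₁ < -5.398.
t = (b₁ − β₁⁰)/SE = (-8.771 − (-5.398)) / 2.279 = -1.480.
df = n − 2 = 170 − 2 = 168.
One-sided p ≈ 0.0704, which is < 0.1, so reject H₀.
There is evidence that the true slope on vehicle weight is below -5.398 mpg per unit.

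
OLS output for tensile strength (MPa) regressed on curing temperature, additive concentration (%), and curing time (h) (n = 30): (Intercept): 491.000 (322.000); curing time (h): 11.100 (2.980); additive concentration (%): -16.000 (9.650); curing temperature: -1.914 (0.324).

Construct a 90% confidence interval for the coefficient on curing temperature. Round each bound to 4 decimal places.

Read off: b = -1.914, SE = 0.324 for curing temperature.
df = n − k − 1 = 30 − 3 − 1 = 26.
t* = t_{0.05, 26} = 1.705618.
Margin = t* × SE = 1.705618 × 0.324 = 0.552620.
CI: -1.914 ± 0.552620 → (-2.4666, -1.3614).

(-2.4666, -1.3614)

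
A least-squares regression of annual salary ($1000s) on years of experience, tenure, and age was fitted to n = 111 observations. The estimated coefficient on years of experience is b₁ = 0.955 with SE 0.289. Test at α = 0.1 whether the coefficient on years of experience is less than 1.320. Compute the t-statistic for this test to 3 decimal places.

H₀: β₁ = 1.320 vs H₁: β₁ < 1.320.
t = (b₁ − β₁⁰)/SE = (0.955 − 1.320) / 0.289 = -1.263.
df = n − k − 1 = 111 − 3 − 1 = 107.
One-sided p ≈ 0.1047, which is ≥ 0.1, so fail to reject H₀.
The data do not give significant evidence that the true slope on years of experience is below 1.320 $1000s per unit, holding the other predictors fixed.

t = -1.263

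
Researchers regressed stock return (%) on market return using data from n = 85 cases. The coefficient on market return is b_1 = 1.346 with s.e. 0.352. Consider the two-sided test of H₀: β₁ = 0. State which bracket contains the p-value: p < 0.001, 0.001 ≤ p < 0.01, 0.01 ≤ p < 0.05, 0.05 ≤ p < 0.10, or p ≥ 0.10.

t = 1.346 / 0.352 = 3.824.
df = n − 2 = 85 − 2 = 83.
Two-sided p = 2·P(T_{83} > |t|) ≈ 0.0003.
So p < 0.001.

p < 0.001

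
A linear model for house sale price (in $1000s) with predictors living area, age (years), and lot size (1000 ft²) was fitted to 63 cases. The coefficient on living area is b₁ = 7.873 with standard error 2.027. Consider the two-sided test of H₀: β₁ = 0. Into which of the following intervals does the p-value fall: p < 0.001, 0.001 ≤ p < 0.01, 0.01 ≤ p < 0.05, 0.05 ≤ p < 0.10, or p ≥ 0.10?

t = 7.873 / 2.027 = 3.884.
df = n − k − 1 = 63 − 3 − 1 = 59.
Two-sided p = 2·P(T_{59} > |t|) ≈ 0.0003.
So p < 0.001.

p < 0.001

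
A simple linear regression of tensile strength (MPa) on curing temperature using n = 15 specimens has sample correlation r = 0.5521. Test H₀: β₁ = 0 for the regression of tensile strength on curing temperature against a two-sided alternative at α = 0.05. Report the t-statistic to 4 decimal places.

t = 2.3875

t = r·√(n − 2)/√(1 − r²) = 0.5521·√13/√0.695186 = 2.3875.
df = n − 2 = 13.
Two-sided p ≈ 0.0328, which is < 0.05, so reject H₀.
There is evidence of a linear association between curing temperature and tensile strength.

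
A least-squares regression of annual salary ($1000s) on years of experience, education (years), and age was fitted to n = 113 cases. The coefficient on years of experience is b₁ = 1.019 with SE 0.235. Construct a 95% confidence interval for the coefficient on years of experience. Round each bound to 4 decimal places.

(0.5532, 1.4848)

df = n − k − 1 = 113 − 3 − 1 = 109.
t* = t_{0.025, 109} = 1.981967.
Margin = t* × SE = 1.981967 × 0.235 = 0.465762.
CI: 1.019 ± 0.465762 → (0.5532, 1.4848).
With 95% confidence, each one-unit increase in years of experience is associated with a change of between 0.5532 and 1.4848 $1000s in annual salary, holding the other predictors fixed.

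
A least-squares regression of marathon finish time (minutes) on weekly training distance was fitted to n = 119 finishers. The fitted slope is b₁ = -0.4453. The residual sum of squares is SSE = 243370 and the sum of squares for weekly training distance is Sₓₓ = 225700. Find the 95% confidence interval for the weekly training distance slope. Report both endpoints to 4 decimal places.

(-0.6354, -0.2552)

MSE = SSE/(n − 2) = 243370/117 = 2080.09.
SE(b₁) = √(MSE/Sₓₓ) = √(2080.09/225700) = 0.0960008.
df = n − 2 = 117.
t* = t_{0.025, 117} = 1.980448.
Margin = t* × SE = 1.980448 × 0.0960008 = 0.190125.
CI: -0.4453 ± 0.190125 → (-0.6354, -0.2552).
With 95% confidence, each one-unit increase in weekly training distance is associated with a change of between -0.6354 and -0.2552 minutes in marathon finish time.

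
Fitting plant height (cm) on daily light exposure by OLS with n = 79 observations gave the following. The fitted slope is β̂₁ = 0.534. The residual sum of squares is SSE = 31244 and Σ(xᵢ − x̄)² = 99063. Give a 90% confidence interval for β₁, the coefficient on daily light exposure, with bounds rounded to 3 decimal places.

MSE = SSE/(n − 2) = 31244/77 = 405.766.
SE(β̂₁) = √(MSE/Sₓₓ) = √(405.766/99063) = 0.0640003.
df = n − 2 = 77.
t* = t_{0.05, 77} = 1.664885.
Margin = t* × SE = 1.664885 × 0.0640003 = 0.10655.
CI: 0.534 ± 0.10655 → (0.427, 0.641).
With 90% confidence, each one-unit increase in daily light exposure is associated with a change of between 0.427 and 0.641 cm in plant height.

(0.427, 0.641)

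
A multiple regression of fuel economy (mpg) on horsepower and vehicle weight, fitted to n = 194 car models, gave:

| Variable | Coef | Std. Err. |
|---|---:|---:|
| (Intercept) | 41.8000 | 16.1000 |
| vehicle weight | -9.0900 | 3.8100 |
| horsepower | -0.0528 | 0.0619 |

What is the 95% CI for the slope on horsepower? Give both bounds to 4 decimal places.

Read off: b = -0.0528, SE = 0.0619 for horsepower.
df = n − k − 1 = 194 − 2 − 1 = 191.
t* = t_{0.025, 191} = 1.972462.
Margin = t* × SE = 1.972462 × 0.0619 = 0.122095.
CI: -0.0528 ± 0.122095 → (-0.1749, 0.0693).

(-0.1749, 0.0693)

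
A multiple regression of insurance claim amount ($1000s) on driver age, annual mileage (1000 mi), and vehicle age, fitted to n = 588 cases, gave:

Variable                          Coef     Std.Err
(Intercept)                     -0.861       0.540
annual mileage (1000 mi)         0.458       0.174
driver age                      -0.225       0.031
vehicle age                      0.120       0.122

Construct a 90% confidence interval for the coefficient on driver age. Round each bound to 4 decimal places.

(-0.2761, -0.1739)

Read off: b = -0.225, SE = 0.031 for driver age.
df = n − k − 1 = 588 − 3 − 1 = 584.
t* = t_{0.05, 584} = 1.647467.
Margin = t* × SE = 1.647467 × 0.031 = 0.051071.
CI: -0.225 ± 0.051071 → (-0.2761, -0.1739).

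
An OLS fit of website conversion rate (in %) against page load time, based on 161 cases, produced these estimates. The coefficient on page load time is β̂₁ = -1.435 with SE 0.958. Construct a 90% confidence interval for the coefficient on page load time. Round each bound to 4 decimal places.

df = n − 2 = 161 − 2 = 159.
t* = t_{0.05, 159} = 1.654494.
Margin = t* × SE = 1.654494 × 0.958 = 1.585005.
CI: -1.435 ± 1.585005 → (-3.0200, 0.1500).
With 90% confidence, each one-unit increase in page load time is associated with a change of between -3.0200 and 0.1500 % in website conversion rate.

(-3.0200, 0.1500)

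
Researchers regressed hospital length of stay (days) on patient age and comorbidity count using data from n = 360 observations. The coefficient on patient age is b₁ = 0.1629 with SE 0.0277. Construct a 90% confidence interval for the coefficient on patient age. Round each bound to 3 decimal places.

df = n − k − 1 = 360 − 2 − 1 = 357.
t* = t_{0.05, 357} = 1.649133.
Margin = t* × SE = 1.649133 × 0.0277 = 0.04568.
CI: 0.1629 ± 0.04568 → (0.117, 0.209).
With 90% confidence, each one-unit increase in patient age is associated with a change of between 0.117 and 0.209 days in hospital length of stay, holding the other predictors fixed.

(0.117, 0.209)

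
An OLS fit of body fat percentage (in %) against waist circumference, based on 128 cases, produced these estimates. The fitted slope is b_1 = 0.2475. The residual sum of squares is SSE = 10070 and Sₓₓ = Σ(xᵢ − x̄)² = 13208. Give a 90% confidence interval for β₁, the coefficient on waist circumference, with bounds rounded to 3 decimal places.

MSE = SSE/(n − 2) = 10070/126 = 79.9206.
SE(b_1) = √(MSE/Sₓₓ) = √(79.9206/13208) = 0.0777877.
df = n − 2 = 126.
t* = t_{0.05, 126} = 1.657037.
Margin = t* × SE = 1.657037 × 0.0777877 = 0.12890.
CI: 0.2475 ± 0.12890 → (0.119, 0.376).
With 90% confidence, each one-unit increase in waist circumference is associated with a change of between 0.119 and 0.376 % in body fat percentage.

(0.119, 0.376)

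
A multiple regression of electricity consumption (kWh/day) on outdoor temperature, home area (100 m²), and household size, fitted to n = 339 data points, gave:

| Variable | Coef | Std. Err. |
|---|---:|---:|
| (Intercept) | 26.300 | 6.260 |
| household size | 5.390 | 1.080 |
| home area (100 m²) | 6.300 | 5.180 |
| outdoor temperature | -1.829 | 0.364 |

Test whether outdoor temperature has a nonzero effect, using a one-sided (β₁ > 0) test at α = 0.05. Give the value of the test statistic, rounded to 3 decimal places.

t = -5.025

Read off: b = -1.829, SE = 0.364 for outdoor temperature.
H₀: β₁ = 0 vs H₁: β₁ > 0.
t = -1.829 / 0.364 = -5.025.
df = n − k − 1 = 339 − 3 − 1 = 335.
One-sided p ≈ 1.0000, which is ≥ 0.05, so fail to reject H₀.
The data do not give significant evidence that the true slope on outdoor temperature is positive, holding the other predictors fixed.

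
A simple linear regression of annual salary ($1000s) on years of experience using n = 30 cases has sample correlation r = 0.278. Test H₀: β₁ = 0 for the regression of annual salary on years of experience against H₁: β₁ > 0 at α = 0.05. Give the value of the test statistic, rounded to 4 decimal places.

t = 1.5314

t = r·√(n − 2)/√(1 − r²) = 0.278·√28/√0.922716 = 1.5314.
df = n − 2 = 28.
One-sided p ≈ 0.0684, which is ≥ 0.05, so fail to reject H₀.
The data do not give significant evidence of a linear association between years of experience and annual salary.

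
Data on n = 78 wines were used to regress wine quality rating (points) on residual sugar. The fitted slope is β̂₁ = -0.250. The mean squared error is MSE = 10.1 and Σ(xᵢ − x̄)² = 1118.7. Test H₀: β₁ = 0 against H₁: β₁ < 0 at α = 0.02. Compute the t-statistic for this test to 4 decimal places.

t = -2.6311

SE(β̂₁) = √(MSE/Sₓₓ) = √(10.1/1118.7) = 0.0950176.
t = -0.250 / 0.0950176 = -2.6311.
df = n − 2 = 76.
One-sided p ≈ 0.0052, which is < 0.02, so reject H₀.
There is evidence that the true slope on residual sugar is negative.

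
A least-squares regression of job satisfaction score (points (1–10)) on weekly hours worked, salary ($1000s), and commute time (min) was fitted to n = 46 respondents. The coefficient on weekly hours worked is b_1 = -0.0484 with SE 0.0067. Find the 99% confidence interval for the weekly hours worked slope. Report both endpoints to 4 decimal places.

(-0.0665, -0.0303)

df = n − k − 1 = 46 − 3 − 1 = 42.
t* = t_{0.005, 42} = 2.698066.
Margin = t* × SE = 2.698066 × 0.0067 = 0.018077.
CI: -0.0484 ± 0.018077 → (-0.0665, -0.0303).
With 99% confidence, each one-unit increase in weekly hours worked is associated with a change of between -0.0665 and -0.0303 points (1–10) in job satisfaction score, holding the other predictors fixed.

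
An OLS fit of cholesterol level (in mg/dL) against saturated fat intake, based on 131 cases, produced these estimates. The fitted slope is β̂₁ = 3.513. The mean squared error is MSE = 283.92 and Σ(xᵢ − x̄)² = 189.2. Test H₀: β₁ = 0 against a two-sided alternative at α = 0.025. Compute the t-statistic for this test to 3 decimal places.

t = 2.868

SE(β̂₁) = √(MSE/Sₓₓ) = √(283.92/189.2) = 1.225.
t = 3.513 / 1.225 = 2.868.
df = n − 2 = 129.
Two-sided p ≈ 0.0048, which is < 0.025, so reject H₀.
There is evidence that saturated fat intake is associated with cholesterol level.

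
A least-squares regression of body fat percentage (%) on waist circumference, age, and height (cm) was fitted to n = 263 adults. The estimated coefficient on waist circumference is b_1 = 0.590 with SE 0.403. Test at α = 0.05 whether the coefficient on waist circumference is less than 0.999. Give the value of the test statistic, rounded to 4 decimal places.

t = -1.0149

H₀: β₁ = 0.999 vs H₁: β₁ < 0.999.
t = (b_1 − β₁⁰)/SE = (0.590 − 0.999) / 0.403 = -1.0149.
df = n − k − 1 = 263 − 3 − 1 = 259.
One-sided p ≈ 0.1556, which is ≥ 0.05, so fail to reject H₀.
The data do not give significant evidence that the true slope on waist circumference is below 0.999 % per unit, holding the other predictors fixed.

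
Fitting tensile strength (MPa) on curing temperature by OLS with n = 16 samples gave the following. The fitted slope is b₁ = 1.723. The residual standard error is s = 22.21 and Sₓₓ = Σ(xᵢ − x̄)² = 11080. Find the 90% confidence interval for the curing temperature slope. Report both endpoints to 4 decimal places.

(1.3514, 2.0946)

SE(b₁) = s/√Sₓₓ = 22.21/√11080 = 0.210998.
df = n − 2 = 14.
t* = t_{0.05, 14} = 1.76131.
Margin = t* × SE = 1.76131 × 0.210998 = 0.371633.
CI: 1.723 ± 0.371633 → (1.3514, 2.0946).
With 90% confidence, each one-unit increase in curing temperature is associated with a change of between 1.3514 and 2.0946 MPa in tensile strength.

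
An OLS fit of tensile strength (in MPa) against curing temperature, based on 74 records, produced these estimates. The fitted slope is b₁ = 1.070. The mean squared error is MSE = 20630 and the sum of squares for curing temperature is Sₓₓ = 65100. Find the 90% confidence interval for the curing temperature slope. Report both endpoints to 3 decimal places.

(0.132, 2.008)

SE(b₁) = √(MSE/Sₓₓ) = √(20630/65100) = 0.562936.
df = n − 2 = 72.
t* = t_{0.05, 72} = 1.666294.
Margin = t* × SE = 1.666294 × 0.562936 = 0.93802.
CI: 1.070 ± 0.93802 → (0.132, 2.008).
With 90% confidence, each one-unit increase in curing temperature is associated with a change of between 0.132 and 2.008 MPa in tensile strength.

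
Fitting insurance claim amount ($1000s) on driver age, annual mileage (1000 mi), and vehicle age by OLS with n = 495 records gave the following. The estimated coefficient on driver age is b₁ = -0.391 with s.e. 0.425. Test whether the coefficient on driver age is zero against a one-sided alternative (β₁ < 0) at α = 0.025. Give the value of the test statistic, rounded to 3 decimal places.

H₀: β₁ = 0 vs H₁: β₁ < 0.
t = (b₁ − β₁⁰)/SE = -0.391 / 0.425 = -0.920.
df = n − k − 1 = 495 − 3 − 1 = 491.
One-sided p ≈ 0.1790, which is ≥ 0.025, so fail to reject H₀.
The data do not give significant evidence that the true slope on driver age is negative, holding the other predictors fixed.

t = -0.920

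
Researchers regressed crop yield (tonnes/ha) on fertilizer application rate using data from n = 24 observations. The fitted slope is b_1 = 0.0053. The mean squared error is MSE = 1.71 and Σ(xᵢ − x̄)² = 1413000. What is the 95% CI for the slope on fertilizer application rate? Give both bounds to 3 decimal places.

SE(b_1) = √(MSE/Sₓₓ) = √(1.71/1413000) = 0.00110009.
df = n − 2 = 22.
t* = t_{0.025, 22} = 2.073873.
Margin = t* × SE = 2.073873 × 0.00110009 = 0.00228.
CI: 0.0053 ± 0.00228 → (0.003, 0.008).
With 95% confidence, each one-unit increase in fertilizer application rate is associated with a change of between 0.003 and 0.008 tonnes/ha in crop yield.

(0.003, 0.008)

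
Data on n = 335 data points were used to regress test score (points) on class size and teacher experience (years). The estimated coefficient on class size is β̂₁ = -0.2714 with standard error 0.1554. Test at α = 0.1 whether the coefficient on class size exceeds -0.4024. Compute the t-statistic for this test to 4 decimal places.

H₀: β₁ = -0.4024 vs H₁: β₁ > -0.4024.
t = (β̂₁ − β₁⁰)/SE = (-0.2714 − (-0.4024)) / 0.1554 = 0.8430.
df = n − k − 1 = 335 − 2 − 1 = 332.
One-sided p ≈ 0.1999, which is ≥ 0.1, so fail to reject H₀.
The data do not give significant evidence that the true slope on class size exceeds -0.4024 points per unit, holding the other predictors fixed.

t = 0.8430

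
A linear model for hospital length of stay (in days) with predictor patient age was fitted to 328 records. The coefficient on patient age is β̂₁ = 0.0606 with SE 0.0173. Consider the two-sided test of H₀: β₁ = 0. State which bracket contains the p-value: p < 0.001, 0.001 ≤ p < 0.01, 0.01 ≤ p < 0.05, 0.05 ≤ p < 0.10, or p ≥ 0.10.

t = 0.0606 / 0.0173 = 3.503.
df = n − 2 = 328 − 2 = 326.
Two-sided p = 2·P(T_{326} > |t|) ≈ 0.0005.
So p < 0.001.

p < 0.001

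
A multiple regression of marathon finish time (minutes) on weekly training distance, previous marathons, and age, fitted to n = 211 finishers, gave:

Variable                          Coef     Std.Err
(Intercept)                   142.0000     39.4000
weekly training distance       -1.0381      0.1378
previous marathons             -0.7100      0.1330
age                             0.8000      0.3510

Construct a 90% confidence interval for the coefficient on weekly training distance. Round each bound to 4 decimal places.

Read off: b = -1.0381, SE = 0.1378 for weekly training distance.
df = n − k − 1 = 211 − 3 − 1 = 207.
t* = t_{0.05, 207} = 1.652248.
Margin = t* × SE = 1.652248 × 0.1378 = 0.227680.
CI: -1.0381 ± 0.227680 → (-1.2658, -0.8104).

(-1.2658, -0.8104)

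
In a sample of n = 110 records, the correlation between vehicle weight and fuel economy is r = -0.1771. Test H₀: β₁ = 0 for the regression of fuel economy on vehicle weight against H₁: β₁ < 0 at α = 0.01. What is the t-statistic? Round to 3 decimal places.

t = -1.870

t = r·√(n − 2)/√(1 − r²) = -0.1771·√108/√0.968636 = -1.870.
df = n − 2 = 108.
One-sided p ≈ 0.0321, which is ≥ 0.01, so fail to reject H₀.
The data do not give significant evidence of a linear association between vehicle weight and fuel economy.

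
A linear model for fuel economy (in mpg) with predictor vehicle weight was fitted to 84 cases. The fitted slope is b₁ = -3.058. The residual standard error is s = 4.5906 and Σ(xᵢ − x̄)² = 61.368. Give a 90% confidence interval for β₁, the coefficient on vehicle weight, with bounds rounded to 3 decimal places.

(-4.033, -2.083)

SE(b₁) = s/√Sₓₓ = 4.5906/√61.368 = 0.586001.
df = n − 2 = 82.
t* = t_{0.05, 82} = 1.663649.
Margin = t* × SE = 1.663649 × 0.586001 = 0.97490.
CI: -3.058 ± 0.97490 → (-4.033, -2.083).
With 90% confidence, each one-unit increase in vehicle weight is associated with a change of between -4.033 and -2.083 mpg in fuel economy.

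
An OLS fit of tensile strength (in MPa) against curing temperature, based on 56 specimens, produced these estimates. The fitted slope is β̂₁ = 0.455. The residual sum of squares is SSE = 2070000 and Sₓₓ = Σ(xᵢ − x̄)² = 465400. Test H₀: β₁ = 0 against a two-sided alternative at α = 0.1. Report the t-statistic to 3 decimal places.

MSE = SSE/(n − 2) = 2070000/54 = 38333.3.
SE(β̂₁) = √(MSE/Sₓₓ) = √(38333.3/465400) = 0.286996.
t = 0.455 / 0.286996 = 1.585.
df = n − 2 = 54.
Two-sided p ≈ 0.1187, which is ≥ 0.1, so fail to reject H₀.
The data do not give significant evidence of an association between curing temperature and tensile strength.

t = 1.585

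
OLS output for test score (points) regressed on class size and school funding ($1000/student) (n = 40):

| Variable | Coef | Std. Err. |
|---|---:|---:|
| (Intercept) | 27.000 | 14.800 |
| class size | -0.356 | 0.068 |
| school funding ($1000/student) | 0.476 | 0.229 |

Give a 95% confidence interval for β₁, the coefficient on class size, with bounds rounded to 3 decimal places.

Read off: b = -0.356, SE = 0.068 for class size.
df = n − k − 1 = 40 − 2 − 1 = 37.
t* = t_{0.025, 37} = 2.026192.
Margin = t* × SE = 2.026192 × 0.068 = 0.13778.
CI: -0.356 ± 0.13778 → (-0.494, -0.218).

(-0.494, -0.218)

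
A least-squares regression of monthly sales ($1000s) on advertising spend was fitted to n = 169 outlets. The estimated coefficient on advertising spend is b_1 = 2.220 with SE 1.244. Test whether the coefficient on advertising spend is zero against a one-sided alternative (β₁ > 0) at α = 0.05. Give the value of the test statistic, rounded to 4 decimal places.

t = 1.7846

H₀: β₁ = 0 vs H₁: β₁ > 0.
t = (b_1 − β₁⁰)/SE = 2.220 / 1.244 = 1.7846.
df = n − 2 = 169 − 2 = 167.
One-sided p ≈ 0.0381, which is < 0.05, so reject H₀.
There is evidence that the true slope on advertising spend is positive.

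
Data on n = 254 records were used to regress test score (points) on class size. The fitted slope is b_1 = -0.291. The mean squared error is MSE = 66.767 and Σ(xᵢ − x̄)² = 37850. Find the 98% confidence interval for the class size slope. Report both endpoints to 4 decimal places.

(-0.3893, -0.1927)

SE(b_1) = √(MSE/Sₓₓ) = √(66.767/37850) = 0.0419999.
df = n − 2 = 252.
t* = t_{0.01, 252} = 2.341236.
Margin = t* × SE = 2.341236 × 0.0419999 = 0.098332.
CI: -0.291 ± 0.098332 → (-0.3893, -0.1927).
With 98% confidence, each one-unit increase in class size is associated with a change of between -0.3893 and -0.1927 points in test score.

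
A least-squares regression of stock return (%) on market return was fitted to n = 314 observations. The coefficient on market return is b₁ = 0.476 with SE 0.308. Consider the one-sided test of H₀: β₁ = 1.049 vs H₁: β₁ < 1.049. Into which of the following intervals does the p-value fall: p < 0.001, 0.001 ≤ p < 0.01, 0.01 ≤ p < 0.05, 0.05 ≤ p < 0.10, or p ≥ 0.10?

0.01 ≤ p < 0.05

t = (0.476 − 1.049) / 0.308 = -1.860.
df = n − 2 = 314 − 2 = 312.
One-sided p = P(T_{312} < t) ≈ 0.0319.
So 0.01 ≤ p < 0.05.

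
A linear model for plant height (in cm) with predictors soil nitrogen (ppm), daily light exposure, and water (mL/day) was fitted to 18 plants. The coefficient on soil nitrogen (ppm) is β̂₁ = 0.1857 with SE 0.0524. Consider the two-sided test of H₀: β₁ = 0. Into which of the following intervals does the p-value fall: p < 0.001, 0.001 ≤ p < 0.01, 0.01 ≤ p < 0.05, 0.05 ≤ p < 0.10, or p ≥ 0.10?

0.001 ≤ p < 0.01

t = 0.1857 / 0.0524 = 3.544.
df = n − k − 1 = 18 − 3 − 1 = 14.
Two-sided p = 2·P(T_{14} > |t|) ≈ 0.0032.
So 0.001 ≤ p < 0.01.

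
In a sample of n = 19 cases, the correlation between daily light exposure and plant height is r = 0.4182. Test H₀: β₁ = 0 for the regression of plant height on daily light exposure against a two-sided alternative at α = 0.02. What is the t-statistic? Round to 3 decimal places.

t = r·√(n − 2)/√(1 − r²) = 0.4182·√17/√0.825109 = 1.898.
df = n − 2 = 17.
Two-sided p ≈ 0.0748, which is ≥ 0.02, so fail to reject H₀.
The data do not give significant evidence of a linear association between daily light exposure and plant height.

t = 1.898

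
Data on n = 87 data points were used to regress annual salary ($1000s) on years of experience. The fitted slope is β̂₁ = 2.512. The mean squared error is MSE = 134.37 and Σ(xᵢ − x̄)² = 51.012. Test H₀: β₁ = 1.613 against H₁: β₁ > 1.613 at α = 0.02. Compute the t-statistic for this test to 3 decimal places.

SE(β̂₁) = √(MSE/Sₓₓ) = √(134.37/51.012) = 1.62299.
t = (2.512 − 1.613) / 1.62299 = 0.554.
df = n − 2 = 85.
One-sided p ≈ 0.2905, which is ≥ 0.02, so fail to reject H₀.
The data do not give significant evidence that the true slope on years of experience exceeds 1.613 $1000s per unit.

t = 0.554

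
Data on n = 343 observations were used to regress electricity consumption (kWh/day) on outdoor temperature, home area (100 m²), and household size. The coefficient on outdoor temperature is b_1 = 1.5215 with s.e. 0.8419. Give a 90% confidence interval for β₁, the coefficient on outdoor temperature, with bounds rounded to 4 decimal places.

df = n − k − 1 = 343 − 3 − 1 = 339.
t* = t_{0.05, 339} = 1.649361.
Margin = t* × SE = 1.649361 × 0.8419 = 1.388597.
CI: 1.5215 ± 1.388597 → (0.1329, 2.9101).
With 90% confidence, each one-unit increase in outdoor temperature is associated with a change of between 0.1329 and 2.9101 kWh/day in electricity consumption, holding the other predictors fixed.

(0.1329, 2.9101)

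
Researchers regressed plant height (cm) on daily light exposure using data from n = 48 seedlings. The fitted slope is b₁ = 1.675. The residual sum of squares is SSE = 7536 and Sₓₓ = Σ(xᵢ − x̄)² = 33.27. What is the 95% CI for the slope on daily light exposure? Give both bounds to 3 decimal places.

(-2.792, 6.142)

MSE = SSE/(n − 2) = 7536/46 = 163.826.
SE(b₁) = √(MSE/Sₓₓ) = √(163.826/33.27) = 2.21904.
df = n − 2 = 46.
t* = t_{0.025, 46} = 2.012896.
Margin = t* × SE = 2.012896 × 2.21904 = 4.46670.
CI: 1.675 ± 4.46670 → (-2.792, 6.142).
With 95% confidence, each one-unit increase in daily light exposure is associated with a change of between -2.792 and 6.142 cm in plant height.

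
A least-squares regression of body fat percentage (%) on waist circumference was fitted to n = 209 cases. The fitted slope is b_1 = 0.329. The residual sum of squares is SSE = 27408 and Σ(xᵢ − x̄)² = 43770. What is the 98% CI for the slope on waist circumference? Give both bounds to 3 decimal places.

MSE = SSE/(n − 2) = 27408/207 = 132.406.
SE(b_1) = √(MSE/Sₓₓ) = √(132.406/43770) = 0.0550003.
df = n − 2 = 207.
t* = t_{0.01, 207} = 2.344497.
Margin = t* × SE = 2.344497 × 0.0550003 = 0.12895.
CI: 0.329 ± 0.12895 → (0.200, 0.458).
With 98% confidence, each one-unit increase in waist circumference is associated with a change of between 0.200 and 0.458 % in body fat percentage.

(0.200, 0.458)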